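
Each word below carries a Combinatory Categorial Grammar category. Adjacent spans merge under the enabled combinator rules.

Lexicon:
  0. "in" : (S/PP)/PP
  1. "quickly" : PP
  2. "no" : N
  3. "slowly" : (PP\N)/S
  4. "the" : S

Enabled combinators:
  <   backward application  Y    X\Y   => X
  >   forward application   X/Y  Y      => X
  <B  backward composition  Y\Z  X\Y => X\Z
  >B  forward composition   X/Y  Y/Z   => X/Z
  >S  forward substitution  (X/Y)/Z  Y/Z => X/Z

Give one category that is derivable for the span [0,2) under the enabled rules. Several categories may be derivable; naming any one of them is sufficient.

S/PP

[0,5] S   >
  [0,2] S/PP   >
    [0,1] "in" : (S/PP)/PP
    [1,2] "quickly" : PP
  [2,5] PP   <
    [2,3] "no" : N
    [3,5] PP\N   >
      [3,4] "slowly" : (PP\N)/S
      [4,5] "the" : S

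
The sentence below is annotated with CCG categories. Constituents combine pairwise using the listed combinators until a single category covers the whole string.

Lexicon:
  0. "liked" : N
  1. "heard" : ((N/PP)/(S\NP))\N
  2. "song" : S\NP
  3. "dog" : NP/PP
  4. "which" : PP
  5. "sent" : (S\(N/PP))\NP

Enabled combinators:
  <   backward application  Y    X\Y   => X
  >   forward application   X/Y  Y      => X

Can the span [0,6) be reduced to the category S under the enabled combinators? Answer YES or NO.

[0,6] S   <
  [0,3] N/PP   >
    [0,2] (N/PP)/(S\NP)   <
      [0,1] "liked" : N
      [1,2] "heard" : ((N/PP)/(S\NP))\N
    [2,3] "song" : S\NP
  [3,6] S\(N/PP)   <
    [3,5] NP   >
      [3,4] "dog" : NP/PP
      [4,5] "which" : PP
    [5,6] "sent" : (S\(N/PP))\NP

YES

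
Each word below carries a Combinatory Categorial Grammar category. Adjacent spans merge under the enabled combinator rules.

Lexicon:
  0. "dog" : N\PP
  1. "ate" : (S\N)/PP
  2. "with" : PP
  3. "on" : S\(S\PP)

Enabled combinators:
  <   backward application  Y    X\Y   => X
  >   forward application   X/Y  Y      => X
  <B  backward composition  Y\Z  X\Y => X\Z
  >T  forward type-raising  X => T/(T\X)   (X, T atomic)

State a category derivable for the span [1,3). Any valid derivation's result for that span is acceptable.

[0,4] S   <
  [0,3] S\PP   <B
    [0,1] "dog" : N\PP
    [1,3] S\N   >
      [1,2] "ate" : (S\N)/PP
      [2,3] "with" : PP
  [3,4] "on" : S\(S\PP)

S\N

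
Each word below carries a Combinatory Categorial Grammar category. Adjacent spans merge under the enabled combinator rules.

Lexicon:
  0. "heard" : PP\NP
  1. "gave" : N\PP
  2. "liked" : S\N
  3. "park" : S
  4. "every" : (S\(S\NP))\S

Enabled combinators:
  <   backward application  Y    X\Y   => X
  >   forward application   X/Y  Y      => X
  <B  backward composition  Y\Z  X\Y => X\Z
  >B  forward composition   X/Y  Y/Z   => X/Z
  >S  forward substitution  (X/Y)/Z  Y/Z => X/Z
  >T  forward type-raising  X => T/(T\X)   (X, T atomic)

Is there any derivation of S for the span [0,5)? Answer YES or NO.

[0,5] S   <
  [0,3] S\NP   <B
    [0,2] N\NP   <B
      [0,1] "heard" : PP\NP
      [1,2] "gave" : N\PP
    [2,3] "liked" : S\N
  [3,5] S\(S\NP)   <
    [3,4] "park" : S
    [4,5] "every" : (S\(S\NP))\S

YES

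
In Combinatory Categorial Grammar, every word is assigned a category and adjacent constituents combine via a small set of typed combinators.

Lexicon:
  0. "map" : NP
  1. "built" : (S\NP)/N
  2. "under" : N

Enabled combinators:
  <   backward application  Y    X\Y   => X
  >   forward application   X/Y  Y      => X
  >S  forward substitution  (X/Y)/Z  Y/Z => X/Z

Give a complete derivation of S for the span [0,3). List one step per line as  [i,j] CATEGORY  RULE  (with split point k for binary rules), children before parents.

[0,1] NP  lex  "map"
[1,2] (S\NP)/N  lex  "built"
[2,3] N  lex  "under"
[1,3] S\NP  >  k=2
[0,3] S  <  k=1

[0,3] S   <
  [0,1] "map" : NP
  [1,3] S\NP   >
    [1,2] "built" : (S\NP)/N
    [2,3] "under" : N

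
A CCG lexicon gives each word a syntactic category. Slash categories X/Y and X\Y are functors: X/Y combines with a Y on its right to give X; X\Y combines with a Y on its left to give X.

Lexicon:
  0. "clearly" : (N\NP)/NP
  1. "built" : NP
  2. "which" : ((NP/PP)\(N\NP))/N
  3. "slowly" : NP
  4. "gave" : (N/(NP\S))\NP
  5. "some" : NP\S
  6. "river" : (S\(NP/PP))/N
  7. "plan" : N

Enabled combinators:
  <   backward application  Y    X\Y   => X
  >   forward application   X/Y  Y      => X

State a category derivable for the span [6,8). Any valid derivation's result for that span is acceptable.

S\(NP/PP)

[0,8] S   <
  [0,6] NP/PP   <
    [0,2] N\NP   >
      [0,1] "clearly" : (N\NP)/NP
      [1,2] "built" : NP
    [2,6] (NP/PP)\(N\NP)   >
      [2,3] "which" : ((NP/PP)\(N\NP))/N
      [3,6] N   >
        [3,5] N/(NP\S)   <
          [3,4] "slowly" : NP
          [4,5] "gave" : (N/(NP\S))\NP
        [5,6] "some" : NP\S
  [6,8] S\(NP/PP)   >
    [6,7] "river" : (S\(NP/PP))/N
    [7,8] "plan" : N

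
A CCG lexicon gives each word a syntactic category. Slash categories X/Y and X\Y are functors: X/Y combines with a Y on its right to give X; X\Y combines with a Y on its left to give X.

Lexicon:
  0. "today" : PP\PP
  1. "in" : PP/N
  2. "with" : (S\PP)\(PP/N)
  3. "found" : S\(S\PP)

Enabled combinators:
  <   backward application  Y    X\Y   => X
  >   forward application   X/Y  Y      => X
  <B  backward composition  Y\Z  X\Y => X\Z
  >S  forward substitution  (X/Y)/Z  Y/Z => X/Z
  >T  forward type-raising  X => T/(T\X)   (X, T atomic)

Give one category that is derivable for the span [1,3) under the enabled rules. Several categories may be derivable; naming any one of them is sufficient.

S\PP

[0,4] S   <
  [0,3] S\PP   <B
    [0,1] "today" : PP\PP
    [1,3] S\PP   <
      [1,2] "in" : PP/N
      [2,3] "with" : (S\PP)\(PP/N)
  [3,4] "found" : S\(S\PP)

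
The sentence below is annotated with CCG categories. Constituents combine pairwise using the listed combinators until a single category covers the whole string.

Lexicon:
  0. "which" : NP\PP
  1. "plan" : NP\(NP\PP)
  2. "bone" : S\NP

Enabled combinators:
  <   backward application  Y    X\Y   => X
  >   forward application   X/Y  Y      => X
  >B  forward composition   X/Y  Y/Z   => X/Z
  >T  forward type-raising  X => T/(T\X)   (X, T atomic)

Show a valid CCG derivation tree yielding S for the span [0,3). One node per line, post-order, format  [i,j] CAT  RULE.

[0,1] NP\PP  lex  "which"
[1,2] NP\(NP\PP)  lex  "plan"
[0,2] NP  <  k=1
[2,3] S\NP  lex  "bone"
[0,3] S  <  k=2

[0,3] S   <
  [0,2] NP   <
    [0,1] "which" : NP\PP
    [1,2] "plan" : NP\(NP\PP)
  [2,3] "bone" : S\NP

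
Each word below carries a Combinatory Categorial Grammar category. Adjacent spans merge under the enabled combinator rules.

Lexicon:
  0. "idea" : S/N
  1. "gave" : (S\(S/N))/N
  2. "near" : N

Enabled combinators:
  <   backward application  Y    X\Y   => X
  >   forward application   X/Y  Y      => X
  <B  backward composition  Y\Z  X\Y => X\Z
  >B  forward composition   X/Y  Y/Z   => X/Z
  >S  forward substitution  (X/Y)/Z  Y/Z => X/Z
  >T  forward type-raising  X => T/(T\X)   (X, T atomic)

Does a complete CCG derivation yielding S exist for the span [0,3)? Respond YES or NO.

[0,3] S   <
  [0,1] "idea" : S/N
  [1,3] S\(S/N)   >
    [1,2] "gave" : (S\(S/N))/N
    [2,3] "near" : N

YES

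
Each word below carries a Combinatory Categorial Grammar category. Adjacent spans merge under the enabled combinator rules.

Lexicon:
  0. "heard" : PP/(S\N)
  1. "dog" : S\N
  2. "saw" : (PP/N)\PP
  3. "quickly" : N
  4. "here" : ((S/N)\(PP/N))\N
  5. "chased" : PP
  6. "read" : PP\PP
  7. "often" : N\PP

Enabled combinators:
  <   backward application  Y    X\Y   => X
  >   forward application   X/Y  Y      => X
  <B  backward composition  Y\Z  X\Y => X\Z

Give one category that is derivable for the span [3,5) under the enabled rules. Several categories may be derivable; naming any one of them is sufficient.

[0,8] S   >
  [0,5] S/N   <
    [0,3] PP/N   <
      [0,2] PP   >
        [0,1] "heard" : PP/(S\N)
        [1,2] "dog" : S\N
      [2,3] "saw" : (PP/N)\PP
    [3,5] (S/N)\(PP/N)   <
      [3,4] "quickly" : N
      [4,5] "here" : ((S/N)\(PP/N))\N
  [5,8] N   <
    [5,6] "chased" : PP
    [6,8] N\PP   <B
      [6,7] "read" : PP\PP
      [7,8] "often" : N\PP

(S/N)\(PP/N)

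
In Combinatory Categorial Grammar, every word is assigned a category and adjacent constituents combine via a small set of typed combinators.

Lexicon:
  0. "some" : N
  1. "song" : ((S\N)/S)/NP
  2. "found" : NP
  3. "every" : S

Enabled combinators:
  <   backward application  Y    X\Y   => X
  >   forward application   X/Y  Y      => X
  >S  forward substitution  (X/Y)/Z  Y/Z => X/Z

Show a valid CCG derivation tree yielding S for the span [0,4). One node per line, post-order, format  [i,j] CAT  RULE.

[0,4] S   <
  [0,1] "some" : N
  [1,4] S\N   >
    [1,3] (S\N)/S   >
      [1,2] "song" : ((S\N)/S)/NP
      [2,3] "found" : NP
    [3,4] "every" : S

[0,1] N  lex  "some"
[1,2] ((S\N)/S)/NP  lex  "song"
[2,3] NP  lex  "found"
[1,3] (S\N)/S  >  k=2
[3,4] S  lex  "every"
[1,4] S\N  >  k=3
[0,4] S  <  k=1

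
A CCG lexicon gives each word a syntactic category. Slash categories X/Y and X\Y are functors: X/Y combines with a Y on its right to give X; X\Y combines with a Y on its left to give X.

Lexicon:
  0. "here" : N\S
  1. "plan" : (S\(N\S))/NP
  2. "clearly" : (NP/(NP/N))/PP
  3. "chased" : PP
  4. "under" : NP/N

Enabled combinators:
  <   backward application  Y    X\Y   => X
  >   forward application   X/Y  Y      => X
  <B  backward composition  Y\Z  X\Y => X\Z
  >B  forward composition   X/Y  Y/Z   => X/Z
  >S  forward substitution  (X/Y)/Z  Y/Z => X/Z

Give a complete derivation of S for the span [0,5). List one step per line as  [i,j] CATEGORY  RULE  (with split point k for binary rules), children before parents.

[0,1] N\S  lex  "here"
[1,2] (S\(N\S))/NP  lex  "plan"
[2,3] (NP/(NP/N))/PP  lex  "clearly"
[3,4] PP  lex  "chased"
[2,4] NP/(NP/N)  >  k=3
[4,5] NP/N  lex  "under"
[2,5] NP  >  k=4
[1,5] S\(N\S)  >  k=2
[0,5] S  <  k=1

[0,5] S   <
  [0,1] "here" : N\S
  [1,5] S\(N\S)   >
    [1,2] "plan" : (S\(N\S))/NP
    [2,5] NP   >
      [2,4] NP/(NP/N)   >
        [2,3] "clearly" : (NP/(NP/N))/PP
        [3,4] "chased" : PP
      [4,5] "under" : NP/N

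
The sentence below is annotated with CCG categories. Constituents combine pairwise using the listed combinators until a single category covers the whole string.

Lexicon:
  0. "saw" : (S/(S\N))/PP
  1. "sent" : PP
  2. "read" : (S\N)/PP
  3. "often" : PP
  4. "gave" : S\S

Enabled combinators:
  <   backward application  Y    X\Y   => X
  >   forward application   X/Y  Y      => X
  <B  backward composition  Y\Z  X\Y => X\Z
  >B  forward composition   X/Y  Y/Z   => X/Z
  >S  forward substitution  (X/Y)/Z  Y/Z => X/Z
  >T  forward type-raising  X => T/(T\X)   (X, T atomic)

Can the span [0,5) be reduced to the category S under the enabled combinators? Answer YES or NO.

[0,5] S   >
  [0,2] S/(S\N)   >
    [0,1] "saw" : (S/(S\N))/PP
    [1,2] "sent" : PP
  [2,5] S\N   <B
    [2,4] S\N   >
      [2,3] "read" : (S\N)/PP
      [3,4] "often" : PP
    [4,5] "gave" : S\S

YES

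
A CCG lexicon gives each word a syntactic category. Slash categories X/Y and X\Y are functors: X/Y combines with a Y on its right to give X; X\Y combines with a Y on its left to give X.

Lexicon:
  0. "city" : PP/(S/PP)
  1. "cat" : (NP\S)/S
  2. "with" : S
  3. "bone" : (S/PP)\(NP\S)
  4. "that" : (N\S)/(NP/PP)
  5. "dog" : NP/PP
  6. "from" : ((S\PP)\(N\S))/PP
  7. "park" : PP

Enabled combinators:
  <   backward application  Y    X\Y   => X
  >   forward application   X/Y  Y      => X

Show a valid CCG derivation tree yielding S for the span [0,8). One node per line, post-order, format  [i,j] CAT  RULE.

[0,1] PP/(S/PP)  lex  "city"
[1,2] (NP\S)/S  lex  "cat"
[2,3] S  lex  "with"
[1,3] NP\S  >  k=2
[3,4] (S/PP)\(NP\S)  lex  "bone"
[1,4] S/PP  <  k=3
[0,4] PP  >  k=1
[4,5] (N\S)/(NP/PP)  lex  "that"
[5,6] NP/PP  lex  "dog"
[4,6] N\S  >  k=5
[6,7] ((S\PP)\(N\S))/PP  lex  "from"
[7,8] PP  lex  "park"
[6,8] (S\PP)\(N\S)  >  k=7
[4,8] S\PP  <  k=6
[0,8] S  <  k=4

[0,8] S   <
  [0,4] PP   >
    [0,1] "city" : PP/(S/PP)
    [1,4] S/PP   <
      [1,3] NP\S   >
        [1,2] "cat" : (NP\S)/S
        [2,3] "with" : S
      [3,4] "bone" : (S/PP)\(NP\S)
  [4,8] S\PP   <
    [4,6] N\S   >
      [4,5] "that" : (N\S)/(NP/PP)
      [5,6] "dog" : NP/PP
    [6,8] (S\PP)\(N\S)   >
      [6,7] "from" : ((S\PP)\(N\S))/PP
      [7,8] "park" : PP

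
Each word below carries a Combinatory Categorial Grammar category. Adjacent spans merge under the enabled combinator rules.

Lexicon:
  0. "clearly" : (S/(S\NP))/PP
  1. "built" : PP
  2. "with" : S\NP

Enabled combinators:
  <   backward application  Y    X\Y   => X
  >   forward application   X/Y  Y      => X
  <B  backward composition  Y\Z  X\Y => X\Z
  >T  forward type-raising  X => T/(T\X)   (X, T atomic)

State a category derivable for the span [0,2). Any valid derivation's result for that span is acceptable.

[0,3] S   >
  [0,2] S/(S\NP)   >
    [0,1] "clearly" : (S/(S\NP))/PP
    [1,2] "built" : PP
  [2,3] "with" : S\NP

S/(S\NP)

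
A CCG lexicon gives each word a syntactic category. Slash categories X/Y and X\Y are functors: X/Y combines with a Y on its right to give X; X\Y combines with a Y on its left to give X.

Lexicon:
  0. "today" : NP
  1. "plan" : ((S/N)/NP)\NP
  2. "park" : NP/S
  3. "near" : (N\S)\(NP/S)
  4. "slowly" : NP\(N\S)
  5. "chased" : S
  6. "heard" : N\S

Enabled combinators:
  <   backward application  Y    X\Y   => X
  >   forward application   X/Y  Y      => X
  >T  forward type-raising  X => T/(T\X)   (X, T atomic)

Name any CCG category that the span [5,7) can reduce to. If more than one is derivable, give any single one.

N

[0,7] S   >
  [0,5] S/N   >
    [0,2] (S/N)/NP   <
      [0,1] "today" : NP
      [1,2] "plan" : ((S/N)/NP)\NP
    [2,5] NP   <
      [2,4] N\S   <
        [2,3] "park" : NP/S
        [3,4] "near" : (N\S)\(NP/S)
      [4,5] "slowly" : NP\(N\S)
  [5,7] N   <
    [5,6] "chased" : S
    [6,7] "heard" : N\S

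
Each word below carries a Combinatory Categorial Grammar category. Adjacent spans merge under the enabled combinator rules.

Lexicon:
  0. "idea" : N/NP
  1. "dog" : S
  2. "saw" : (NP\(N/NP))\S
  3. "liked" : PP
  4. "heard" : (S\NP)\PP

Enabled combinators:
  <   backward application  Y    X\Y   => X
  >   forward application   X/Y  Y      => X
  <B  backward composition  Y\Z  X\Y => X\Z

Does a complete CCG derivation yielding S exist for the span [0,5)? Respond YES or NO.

YES

[0,5] S   <
  [0,3] NP   <
    [0,1] "idea" : N/NP
    [1,3] NP\(N/NP)   <
      [1,2] "dog" : S
      [2,3] "saw" : (NP\(N/NP))\S
  [3,5] S\NP   <
    [3,4] "liked" : PP
    [4,5] "heard" : (S\NP)\PP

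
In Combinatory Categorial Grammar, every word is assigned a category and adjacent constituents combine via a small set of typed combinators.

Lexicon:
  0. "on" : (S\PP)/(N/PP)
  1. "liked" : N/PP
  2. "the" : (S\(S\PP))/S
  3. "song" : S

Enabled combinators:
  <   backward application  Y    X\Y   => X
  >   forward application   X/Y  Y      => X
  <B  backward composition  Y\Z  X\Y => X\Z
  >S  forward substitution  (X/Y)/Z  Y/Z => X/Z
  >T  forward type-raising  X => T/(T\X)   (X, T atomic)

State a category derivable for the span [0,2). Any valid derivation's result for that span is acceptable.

S\PP

[0,4] S   <
  [0,2] S\PP   >
    [0,1] "on" : (S\PP)/(N/PP)
    [1,2] "liked" : N/PP
  [2,4] S\(S\PP)   >
    [2,3] "the" : (S\(S\PP))/S
    [3,4] "song" : S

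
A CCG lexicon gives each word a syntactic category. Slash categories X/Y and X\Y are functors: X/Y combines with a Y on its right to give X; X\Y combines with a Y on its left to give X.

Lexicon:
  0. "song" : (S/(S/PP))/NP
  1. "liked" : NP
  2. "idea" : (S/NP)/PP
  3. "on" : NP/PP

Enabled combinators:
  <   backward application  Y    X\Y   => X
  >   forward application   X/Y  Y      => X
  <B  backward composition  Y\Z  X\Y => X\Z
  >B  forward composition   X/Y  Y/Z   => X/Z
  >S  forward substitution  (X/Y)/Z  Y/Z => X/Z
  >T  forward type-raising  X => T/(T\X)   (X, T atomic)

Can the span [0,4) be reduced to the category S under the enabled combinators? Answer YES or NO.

YES

[0,4] S   >
  [0,2] S/(S/PP)   >
    [0,1] "song" : (S/(S/PP))/NP
    [1,2] "liked" : NP
  [2,4] S/PP   >S
    [2,3] "idea" : (S/NP)/PP
    [3,4] "on" : NP/PP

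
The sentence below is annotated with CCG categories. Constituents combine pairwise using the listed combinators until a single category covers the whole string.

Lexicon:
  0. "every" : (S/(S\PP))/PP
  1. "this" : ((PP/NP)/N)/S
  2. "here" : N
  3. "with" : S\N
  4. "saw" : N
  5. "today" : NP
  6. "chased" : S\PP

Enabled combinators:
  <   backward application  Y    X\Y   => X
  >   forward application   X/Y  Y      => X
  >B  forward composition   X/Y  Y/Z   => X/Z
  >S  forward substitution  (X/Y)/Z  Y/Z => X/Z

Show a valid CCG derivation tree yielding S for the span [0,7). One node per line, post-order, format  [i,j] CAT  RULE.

[0,1] (S/(S\PP))/PP  lex  "every"
[1,2] ((PP/NP)/N)/S  lex  "this"
[2,3] N  lex  "here"
[3,4] S\N  lex  "with"
[2,4] S  <  k=3
[1,4] (PP/NP)/N  >  k=2
[4,5] N  lex  "saw"
[1,5] PP/NP  >  k=4
[5,6] NP  lex  "today"
[1,6] PP  >  k=5
[0,6] S/(S\PP)  >  k=1
[6,7] S\PP  lex  "chased"
[0,7] S  >  k=6

[0,7] S   >
  [0,6] S/(S\PP)   >
    [0,1] "every" : (S/(S\PP))/PP
    [1,6] PP   >
      [1,5] PP/NP   >
        [1,4] (PP/NP)/N   >
          [1,2] "this" : ((PP/NP)/N)/S
          [2,4] S   <
            [2,3] "here" : N
            [3,4] "with" : S\N
        [4,5] "saw" : N
      [5,6] "today" : NP
  [6,7] "chased" : S\PP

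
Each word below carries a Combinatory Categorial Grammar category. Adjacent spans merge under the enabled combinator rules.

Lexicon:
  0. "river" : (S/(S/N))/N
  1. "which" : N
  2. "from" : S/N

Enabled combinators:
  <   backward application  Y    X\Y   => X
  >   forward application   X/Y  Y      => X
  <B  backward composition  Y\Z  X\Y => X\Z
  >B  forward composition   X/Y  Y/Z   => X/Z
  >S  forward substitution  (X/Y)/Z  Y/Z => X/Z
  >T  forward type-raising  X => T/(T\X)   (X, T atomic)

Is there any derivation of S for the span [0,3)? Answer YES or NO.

[0,3] S   >
  [0,2] S/(S/N)   >
    [0,1] "river" : (S/(S/N))/N
    [1,2] "which" : N
  [2,3] "from" : S/N

YES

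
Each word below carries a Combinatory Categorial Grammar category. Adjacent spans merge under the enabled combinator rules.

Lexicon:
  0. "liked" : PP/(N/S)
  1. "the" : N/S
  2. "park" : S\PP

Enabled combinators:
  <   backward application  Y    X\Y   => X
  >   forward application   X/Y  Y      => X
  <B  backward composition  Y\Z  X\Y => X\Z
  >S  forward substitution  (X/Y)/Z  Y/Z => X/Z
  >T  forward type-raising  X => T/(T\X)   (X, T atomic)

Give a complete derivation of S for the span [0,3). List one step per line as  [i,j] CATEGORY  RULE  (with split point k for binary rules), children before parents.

[0,1] PP/(N/S)  lex  "liked"
[1,2] N/S  lex  "the"
[0,2] PP  >  k=1
[2,3] S\PP  lex  "park"
[0,3] S  <  k=2

[0,3] S   <
  [0,2] PP   >
    [0,1] "liked" : PP/(N/S)
    [1,2] "the" : N/S
  [2,3] "park" : S\PP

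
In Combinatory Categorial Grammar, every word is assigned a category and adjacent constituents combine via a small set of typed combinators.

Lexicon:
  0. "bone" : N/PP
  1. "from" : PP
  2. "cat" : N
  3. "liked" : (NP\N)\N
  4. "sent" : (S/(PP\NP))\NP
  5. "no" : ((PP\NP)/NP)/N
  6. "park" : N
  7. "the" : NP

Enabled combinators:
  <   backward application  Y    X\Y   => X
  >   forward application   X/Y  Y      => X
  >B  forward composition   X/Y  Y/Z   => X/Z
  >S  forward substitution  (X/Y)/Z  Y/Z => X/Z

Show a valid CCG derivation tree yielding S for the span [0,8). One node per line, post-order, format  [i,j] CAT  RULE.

[0,8] S   >
  [0,5] S/(PP\NP)   <
    [0,4] NP   <
      [0,2] N   >
        [0,1] "bone" : N/PP
        [1,2] "from" : PP
      [2,4] NP\N   <
        [2,3] "cat" : N
        [3,4] "liked" : (NP\N)\N
    [4,5] "sent" : (S/(PP\NP))\NP
  [5,8] PP\NP   >
    [5,7] (PP\NP)/NP   >
      [5,6] "no" : ((PP\NP)/NP)/N
      [6,7] "park" : N
    [7,8] "the" : NP

[0,1] N/PP  lex  "bone"
[1,2] PP  lex  "from"
[0,2] N  >  k=1
[2,3] N  lex  "cat"
[3,4] (NP\N)\N  lex  "liked"
[2,4] NP\N  <  k=3
[0,4] NP  <  k=2
[4,5] (S/(PP\NP))\NP  lex  "sent"
[0,5] S/(PP\NP)  <  k=4
[5,6] ((PP\NP)/NP)/N  lex  "no"
[6,7] N  lex  "park"
[5,7] (PP\NP)/NP  >  k=6
[7,8] NP  lex  "the"
[5,8] PP\NP  >  k=7
[0,8] S  >  k=5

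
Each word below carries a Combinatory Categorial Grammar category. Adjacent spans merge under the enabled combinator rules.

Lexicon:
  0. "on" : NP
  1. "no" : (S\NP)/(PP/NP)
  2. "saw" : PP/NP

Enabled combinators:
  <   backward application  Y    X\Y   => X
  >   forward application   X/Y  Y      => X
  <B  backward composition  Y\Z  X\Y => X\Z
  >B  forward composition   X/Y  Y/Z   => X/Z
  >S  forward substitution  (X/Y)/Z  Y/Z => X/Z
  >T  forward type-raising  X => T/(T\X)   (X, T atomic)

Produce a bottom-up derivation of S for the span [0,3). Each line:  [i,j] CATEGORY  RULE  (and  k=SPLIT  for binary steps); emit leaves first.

[0,1] NP  lex  "on"
[0,1] S/(S\NP)  >T
[1,2] (S\NP)/(PP/NP)  lex  "no"
[2,3] PP/NP  lex  "saw"
[1,3] S\NP  >  k=2
[0,3] S  >  k=1

[0,3] S   >
  [0,1] S/(S\NP)   >T
    [0,1] "on" : NP
  [1,3] S\NP   >
    [1,2] "no" : (S\NP)/(PP/NP)
    [2,3] "saw" : PP/NP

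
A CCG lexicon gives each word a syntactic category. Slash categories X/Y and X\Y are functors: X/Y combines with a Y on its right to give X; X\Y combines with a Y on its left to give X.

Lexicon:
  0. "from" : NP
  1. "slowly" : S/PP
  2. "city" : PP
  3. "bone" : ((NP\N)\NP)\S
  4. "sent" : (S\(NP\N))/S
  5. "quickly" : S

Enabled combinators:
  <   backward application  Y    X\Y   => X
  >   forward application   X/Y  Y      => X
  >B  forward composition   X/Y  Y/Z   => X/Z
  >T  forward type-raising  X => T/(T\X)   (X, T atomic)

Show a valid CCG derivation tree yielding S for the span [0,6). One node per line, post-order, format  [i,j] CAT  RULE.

[0,6] S   <
  [0,4] NP\N   <
    [0,1] "from" : NP
    [1,4] (NP\N)\NP   <
      [1,3] S   >
        [1,2] "slowly" : S/PP
        [2,3] "city" : PP
      [3,4] "bone" : ((NP\N)\NP)\S
  [4,6] S\(NP\N)   >
    [4,5] "sent" : (S\(NP\N))/S
    [5,6] "quickly" : S

[0,1] NP  lex  "from"
[1,2] S/PP  lex  "slowly"
[2,3] PP  lex  "city"
[1,3] S  >  k=2
[3,4] ((NP\N)\NP)\S  lex  "bone"
[1,4] (NP\N)\NP  <  k=3
[0,4] NP\N  <  k=1
[4,5] (S\(NP\N))/S  lex  "sent"
[5,6] S  lex  "quickly"
[4,6] S\(NP\N)  >  k=5
[0,6] S  <  k=4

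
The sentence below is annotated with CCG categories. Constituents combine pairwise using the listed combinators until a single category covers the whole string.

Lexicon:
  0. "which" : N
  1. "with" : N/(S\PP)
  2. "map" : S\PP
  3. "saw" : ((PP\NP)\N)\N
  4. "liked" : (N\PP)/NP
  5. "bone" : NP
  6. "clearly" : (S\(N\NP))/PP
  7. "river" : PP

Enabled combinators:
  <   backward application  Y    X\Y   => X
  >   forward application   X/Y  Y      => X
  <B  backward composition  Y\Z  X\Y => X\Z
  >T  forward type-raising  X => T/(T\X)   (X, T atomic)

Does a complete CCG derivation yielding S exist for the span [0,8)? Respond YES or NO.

YES

[0,8] S   <
  [0,6] N\NP   <B
    [0,4] PP\NP   <
      [0,1] "which" : N
      [1,4] (PP\NP)\N   <
        [1,3] N   >
          [1,2] "with" : N/(S\PP)
          [2,3] "map" : S\PP
        [3,4] "saw" : ((PP\NP)\N)\N
    [4,6] N\PP   >
      [4,5] "liked" : (N\PP)/NP
      [5,6] "bone" : NP
  [6,8] S\(N\NP)   >
    [6,7] "clearly" : (S\(N\NP))/PP
    [7,8] "river" : PP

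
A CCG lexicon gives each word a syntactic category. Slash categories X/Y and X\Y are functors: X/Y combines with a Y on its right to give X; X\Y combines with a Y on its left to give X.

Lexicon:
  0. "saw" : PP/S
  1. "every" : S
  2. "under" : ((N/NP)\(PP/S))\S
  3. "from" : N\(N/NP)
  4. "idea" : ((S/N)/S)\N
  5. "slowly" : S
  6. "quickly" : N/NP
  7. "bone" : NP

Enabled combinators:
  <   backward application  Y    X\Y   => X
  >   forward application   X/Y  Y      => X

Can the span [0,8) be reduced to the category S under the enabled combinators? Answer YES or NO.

YES

[0,8] S   >
  [0,6] S/N   >
    [0,5] (S/N)/S   <
      [0,4] N   <
        [0,3] N/NP   <
          [0,1] "saw" : PP/S
          [1,3] (N/NP)\(PP/S)   <
            [1,2] "every" : S
            [2,3] "under" : ((N/NP)\(PP/S))\S
        [3,4] "from" : N\(N/NP)
      [4,5] "idea" : ((S/N)/S)\N
    [5,6] "slowly" : S
  [6,8] N   >
    [6,7] "quickly" : N/NP
    [7,8] "bone" : NP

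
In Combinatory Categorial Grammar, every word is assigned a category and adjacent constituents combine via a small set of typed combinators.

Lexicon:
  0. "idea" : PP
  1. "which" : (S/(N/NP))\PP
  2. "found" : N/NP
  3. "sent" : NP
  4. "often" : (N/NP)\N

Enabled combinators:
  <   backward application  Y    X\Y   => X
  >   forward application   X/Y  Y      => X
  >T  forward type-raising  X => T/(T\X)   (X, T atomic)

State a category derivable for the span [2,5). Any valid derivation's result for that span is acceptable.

[0,5] S   >
  [0,2] S/(N/NP)   <
    [0,1] "idea" : PP
    [1,2] "which" : (S/(N/NP))\PP
  [2,5] N/NP   <
    [2,4] N   >
      [2,3] "found" : N/NP
      [3,4] "sent" : NP
    [4,5] "often" : (N/NP)\N

N/NP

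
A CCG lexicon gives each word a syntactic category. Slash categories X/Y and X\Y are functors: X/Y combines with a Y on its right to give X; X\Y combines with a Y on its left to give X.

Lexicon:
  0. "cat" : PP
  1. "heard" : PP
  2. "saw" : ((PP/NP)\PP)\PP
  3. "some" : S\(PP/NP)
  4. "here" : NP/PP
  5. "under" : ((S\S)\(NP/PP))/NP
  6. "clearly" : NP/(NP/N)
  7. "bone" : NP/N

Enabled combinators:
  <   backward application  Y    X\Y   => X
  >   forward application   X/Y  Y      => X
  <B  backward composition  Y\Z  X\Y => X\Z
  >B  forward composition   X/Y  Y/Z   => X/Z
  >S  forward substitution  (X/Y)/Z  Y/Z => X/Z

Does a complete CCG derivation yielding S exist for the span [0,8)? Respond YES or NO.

YES

[0,8] S   <
  [0,1] "cat" : PP
  [1,8] S\PP   <B
    [1,4] S\PP   <B
      [1,3] (PP/NP)\PP   <
        [1,2] "heard" : PP
        [2,3] "saw" : ((PP/NP)\PP)\PP
      [3,4] "some" : S\(PP/NP)
    [4,8] S\S   <
      [4,5] "here" : NP/PP
      [5,8] (S\S)\(NP/PP)   >
        [5,6] "under" : ((S\S)\(NP/PP))/NP
        [6,8] NP   >
          [6,7] "clearly" : NP/(NP/N)
          [7,8] "bone" : NP/N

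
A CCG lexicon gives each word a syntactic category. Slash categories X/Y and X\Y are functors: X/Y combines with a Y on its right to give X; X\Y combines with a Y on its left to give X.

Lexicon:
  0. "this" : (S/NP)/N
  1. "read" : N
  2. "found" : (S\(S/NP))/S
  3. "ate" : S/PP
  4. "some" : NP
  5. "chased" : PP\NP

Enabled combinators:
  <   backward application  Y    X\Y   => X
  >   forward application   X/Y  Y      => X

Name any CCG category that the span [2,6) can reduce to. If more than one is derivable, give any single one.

[0,6] S   <
  [0,2] S/NP   >
    [0,1] "this" : (S/NP)/N
    [1,2] "read" : N
  [2,6] S\(S/NP)   >
    [2,3] "found" : (S\(S/NP))/S
    [3,6] S   >
      [3,4] "ate" : S/PP
      [4,6] PP   <
        [4,5] "some" : NP
        [5,6] "chased" : PP\NP

S\(S/NP)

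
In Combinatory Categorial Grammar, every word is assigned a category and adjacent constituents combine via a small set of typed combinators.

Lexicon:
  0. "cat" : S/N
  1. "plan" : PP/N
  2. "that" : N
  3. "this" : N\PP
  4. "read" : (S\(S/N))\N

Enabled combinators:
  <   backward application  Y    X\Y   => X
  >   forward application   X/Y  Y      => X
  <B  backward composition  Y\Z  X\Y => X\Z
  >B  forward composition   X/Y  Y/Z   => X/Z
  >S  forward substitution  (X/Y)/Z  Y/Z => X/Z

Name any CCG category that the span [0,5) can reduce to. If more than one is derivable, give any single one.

[0,5] S   <
  [0,1] "cat" : S/N
  [1,5] S\(S/N)   <
    [1,4] N   <
      [1,3] PP   >
        [1,2] "plan" : PP/N
        [2,3] "that" : N
      [3,4] "this" : N\PP
    [4,5] "read" : (S\(S/N))\N

S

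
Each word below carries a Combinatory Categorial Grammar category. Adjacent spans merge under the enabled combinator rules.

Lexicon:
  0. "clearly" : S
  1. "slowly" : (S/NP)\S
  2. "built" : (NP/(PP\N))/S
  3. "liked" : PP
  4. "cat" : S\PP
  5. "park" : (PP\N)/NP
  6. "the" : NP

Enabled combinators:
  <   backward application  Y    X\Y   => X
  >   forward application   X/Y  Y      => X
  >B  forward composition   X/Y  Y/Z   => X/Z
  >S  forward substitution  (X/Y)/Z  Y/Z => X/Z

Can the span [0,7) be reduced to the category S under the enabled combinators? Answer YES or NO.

[0,7] S   >
  [0,2] S/NP   <
    [0,1] "clearly" : S
    [1,2] "slowly" : (S/NP)\S
  [2,7] NP   >
    [2,5] NP/(PP\N)   >
      [2,3] "built" : (NP/(PP\N))/S
      [3,5] S   <
        [3,4] "liked" : PP
        [4,5] "cat" : S\PP
    [5,7] PP\N   >
      [5,6] "park" : (PP\N)/NP
      [6,7] "the" : NP

YES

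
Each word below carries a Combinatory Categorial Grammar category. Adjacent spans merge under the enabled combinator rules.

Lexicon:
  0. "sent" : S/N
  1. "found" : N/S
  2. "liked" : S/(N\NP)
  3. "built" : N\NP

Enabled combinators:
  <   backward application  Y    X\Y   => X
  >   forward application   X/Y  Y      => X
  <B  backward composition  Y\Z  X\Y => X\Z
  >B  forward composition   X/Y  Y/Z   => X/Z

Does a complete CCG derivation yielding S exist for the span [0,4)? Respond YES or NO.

YES

[0,4] S   >
  [0,1] "sent" : S/N
  [1,4] N   >
    [1,2] "found" : N/S
    [2,4] S   >
      [2,3] "liked" : S/(N\NP)
      [3,4] "built" : N\NP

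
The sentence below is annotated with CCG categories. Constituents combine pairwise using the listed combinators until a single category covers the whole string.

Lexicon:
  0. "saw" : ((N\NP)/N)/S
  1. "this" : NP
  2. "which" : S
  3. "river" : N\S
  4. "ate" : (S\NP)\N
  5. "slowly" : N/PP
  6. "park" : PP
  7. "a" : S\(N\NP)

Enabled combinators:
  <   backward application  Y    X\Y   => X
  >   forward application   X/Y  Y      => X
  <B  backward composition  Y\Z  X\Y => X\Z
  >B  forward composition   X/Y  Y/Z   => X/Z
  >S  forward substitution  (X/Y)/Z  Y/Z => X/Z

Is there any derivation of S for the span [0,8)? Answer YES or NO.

YES

[0,8] S   <
  [0,7] N\NP   >
    [0,5] (N\NP)/N   >
      [0,1] "saw" : ((N\NP)/N)/S
      [1,5] S   <
        [1,2] "this" : NP
        [2,5] S\NP   <
          [2,4] N   <
            [2,3] "which" : S
            [3,4] "river" : N\S
          [4,5] "ate" : (S\NP)\N
    [5,7] N   >
      [5,6] "slowly" : N/PP
      [6,7] "park" : PP
  [7,8] "a" : S\(N\NP)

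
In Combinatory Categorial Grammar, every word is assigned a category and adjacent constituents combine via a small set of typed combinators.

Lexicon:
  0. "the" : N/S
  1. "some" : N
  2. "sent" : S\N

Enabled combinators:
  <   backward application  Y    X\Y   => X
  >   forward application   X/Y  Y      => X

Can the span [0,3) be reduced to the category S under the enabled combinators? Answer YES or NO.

N/S N S\N
CKY chart[0,3] = {N}; S ∉ chart

NO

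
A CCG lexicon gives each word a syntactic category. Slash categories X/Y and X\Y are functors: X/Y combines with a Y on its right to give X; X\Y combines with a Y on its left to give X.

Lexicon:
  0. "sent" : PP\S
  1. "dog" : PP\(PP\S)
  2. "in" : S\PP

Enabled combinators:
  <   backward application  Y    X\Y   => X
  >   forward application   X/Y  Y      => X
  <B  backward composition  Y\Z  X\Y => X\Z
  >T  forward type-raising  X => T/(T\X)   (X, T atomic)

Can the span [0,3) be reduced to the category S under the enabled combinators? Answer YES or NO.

YES

[0,3] S   <
  [0,2] PP   <
    [0,1] "sent" : PP\S
    [1,2] "dog" : PP\(PP\S)
  [2,3] "in" : S\PP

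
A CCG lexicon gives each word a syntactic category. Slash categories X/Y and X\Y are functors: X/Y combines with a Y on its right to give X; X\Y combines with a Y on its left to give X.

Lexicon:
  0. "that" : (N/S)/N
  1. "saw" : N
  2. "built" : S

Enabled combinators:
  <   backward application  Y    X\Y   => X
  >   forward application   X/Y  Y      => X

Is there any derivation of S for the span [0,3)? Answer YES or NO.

NO

(N/S)/N N S
CKY chart[0,3] = {N}; S ∉ chart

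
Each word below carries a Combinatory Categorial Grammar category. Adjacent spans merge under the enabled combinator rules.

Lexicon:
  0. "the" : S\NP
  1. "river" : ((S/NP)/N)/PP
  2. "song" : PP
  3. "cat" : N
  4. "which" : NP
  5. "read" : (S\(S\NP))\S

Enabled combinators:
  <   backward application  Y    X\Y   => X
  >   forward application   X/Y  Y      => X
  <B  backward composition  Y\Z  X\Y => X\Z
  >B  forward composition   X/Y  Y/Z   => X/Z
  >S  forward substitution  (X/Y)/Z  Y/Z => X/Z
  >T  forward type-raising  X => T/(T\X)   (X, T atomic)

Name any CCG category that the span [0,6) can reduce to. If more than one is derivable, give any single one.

[0,6] S   <
  [0,1] "the" : S\NP
  [1,6] S\(S\NP)   <
    [1,5] S   >
      [1,4] S/NP   >
        [1,3] (S/NP)/N   >
          [1,2] "river" : ((S/NP)/N)/PP
          [2,3] "song" : PP
        [3,4] "cat" : N
      [4,5] "which" : NP
    [5,6] "read" : (S\(S\NP))\S

S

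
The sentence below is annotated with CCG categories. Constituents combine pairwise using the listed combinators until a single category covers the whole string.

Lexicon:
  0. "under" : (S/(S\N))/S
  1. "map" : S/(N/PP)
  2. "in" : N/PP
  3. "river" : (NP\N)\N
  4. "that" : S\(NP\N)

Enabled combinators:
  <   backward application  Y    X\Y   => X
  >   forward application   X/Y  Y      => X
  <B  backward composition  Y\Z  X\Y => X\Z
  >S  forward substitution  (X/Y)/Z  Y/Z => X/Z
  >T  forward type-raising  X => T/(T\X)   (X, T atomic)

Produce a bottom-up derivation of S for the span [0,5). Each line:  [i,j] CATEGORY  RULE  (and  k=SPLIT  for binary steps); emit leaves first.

[0,5] S   >
  [0,3] S/(S\N)   >
    [0,1] "under" : (S/(S\N))/S
    [1,3] S   >
      [1,2] "map" : S/(N/PP)
      [2,3] "in" : N/PP
  [3,5] S\N   <B
    [3,4] "river" : (NP\N)\N
    [4,5] "that" : S\(NP\N)

[0,1] (S/(S\N))/S  lex  "under"
[1,2] S/(N/PP)  lex  "map"
[2,3] N/PP  lex  "in"
[1,3] S  >  k=2
[0,3] S/(S\N)  >  k=1
[3,4] (NP\N)\N  lex  "river"
[4,5] S\(NP\N)  lex  "that"
[3,5] S\N  <B  k=4
[0,5] S  >  k=3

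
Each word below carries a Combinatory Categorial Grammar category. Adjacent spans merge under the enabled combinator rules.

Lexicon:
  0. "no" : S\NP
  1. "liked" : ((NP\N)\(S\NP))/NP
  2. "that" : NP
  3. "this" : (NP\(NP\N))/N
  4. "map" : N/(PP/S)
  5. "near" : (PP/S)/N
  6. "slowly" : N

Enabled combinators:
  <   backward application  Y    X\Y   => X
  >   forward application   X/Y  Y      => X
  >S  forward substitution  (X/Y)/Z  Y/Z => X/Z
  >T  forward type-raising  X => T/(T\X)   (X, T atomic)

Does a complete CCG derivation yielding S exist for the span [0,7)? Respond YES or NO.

NO

S\NP ((NP\N)\(S\NP))/NP NP (NP\(NP\N))/N N/(PP/S) (PP/S)/N N
CKY chart[0,7] = {N/(N\NP), NP, NP/(NP\NP), PP/(PP\NP), S/(S\NP)}; S ∉ chart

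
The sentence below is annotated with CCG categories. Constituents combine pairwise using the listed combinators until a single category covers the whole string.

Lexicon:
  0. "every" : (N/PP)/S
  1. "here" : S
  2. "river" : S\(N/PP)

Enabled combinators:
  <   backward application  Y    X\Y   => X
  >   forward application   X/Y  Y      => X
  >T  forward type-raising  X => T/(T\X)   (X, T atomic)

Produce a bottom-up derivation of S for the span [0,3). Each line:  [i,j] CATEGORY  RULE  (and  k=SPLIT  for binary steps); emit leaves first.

[0,3] S   <
  [0,2] N/PP   >
    [0,1] "every" : (N/PP)/S
    [1,2] "here" : S
  [2,3] "river" : S\(N/PP)

[0,1] (N/PP)/S  lex  "every"
[1,2] S  lex  "here"
[0,2] N/PP  >  k=1
[2,3] S\(N/PP)  lex  "river"
[0,3] S  <  k=2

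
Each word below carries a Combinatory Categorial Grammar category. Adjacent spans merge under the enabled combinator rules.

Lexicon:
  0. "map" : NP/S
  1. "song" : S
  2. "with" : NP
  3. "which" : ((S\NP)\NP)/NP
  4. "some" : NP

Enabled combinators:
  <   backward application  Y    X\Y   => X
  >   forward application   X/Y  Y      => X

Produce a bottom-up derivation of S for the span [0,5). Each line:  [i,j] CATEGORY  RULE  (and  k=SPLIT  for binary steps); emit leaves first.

[0,1] NP/S  lex  "map"
[1,2] S  lex  "song"
[0,2] NP  >  k=1
[2,3] NP  lex  "with"
[3,4] ((S\NP)\NP)/NP  lex  "which"
[4,5] NP  lex  "some"
[3,5] (S\NP)\NP  >  k=4
[2,5] S\NP  <  k=3
[0,5] S  <  k=2

[0,5] S   <
  [0,2] NP   >
    [0,1] "map" : NP/S
    [1,2] "song" : S
  [2,5] S\NP   <
    [2,3] "with" : NP
    [3,5] (S\NP)\NP   >
      [3,4] "which" : ((S\NP)\NP)/NP
      [4,5] "some" : NP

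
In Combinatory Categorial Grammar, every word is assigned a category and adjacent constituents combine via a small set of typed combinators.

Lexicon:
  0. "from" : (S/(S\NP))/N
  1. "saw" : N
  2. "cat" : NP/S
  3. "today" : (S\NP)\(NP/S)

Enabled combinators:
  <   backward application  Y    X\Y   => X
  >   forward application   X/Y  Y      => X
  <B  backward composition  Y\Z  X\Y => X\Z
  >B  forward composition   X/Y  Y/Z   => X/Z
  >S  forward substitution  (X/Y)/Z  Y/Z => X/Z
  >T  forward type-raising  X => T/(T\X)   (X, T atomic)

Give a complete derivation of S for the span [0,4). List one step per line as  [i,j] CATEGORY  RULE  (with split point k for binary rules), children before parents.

[0,4] S   >
  [0,2] S/(S\NP)   >
    [0,1] "from" : (S/(S\NP))/N
    [1,2] "saw" : N
  [2,4] S\NP   <
    [2,3] "cat" : NP/S
    [3,4] "today" : (S\NP)\(NP/S)

[0,1] (S/(S\NP))/N  lex  "from"
[1,2] N  lex  "saw"
[0,2] S/(S\NP)  >  k=1
[2,3] NP/S  lex  "cat"
[3,4] (S\NP)\(NP/S)  lex  "today"
[2,4] S\NP  <  k=3
[0,4] S  >  k=2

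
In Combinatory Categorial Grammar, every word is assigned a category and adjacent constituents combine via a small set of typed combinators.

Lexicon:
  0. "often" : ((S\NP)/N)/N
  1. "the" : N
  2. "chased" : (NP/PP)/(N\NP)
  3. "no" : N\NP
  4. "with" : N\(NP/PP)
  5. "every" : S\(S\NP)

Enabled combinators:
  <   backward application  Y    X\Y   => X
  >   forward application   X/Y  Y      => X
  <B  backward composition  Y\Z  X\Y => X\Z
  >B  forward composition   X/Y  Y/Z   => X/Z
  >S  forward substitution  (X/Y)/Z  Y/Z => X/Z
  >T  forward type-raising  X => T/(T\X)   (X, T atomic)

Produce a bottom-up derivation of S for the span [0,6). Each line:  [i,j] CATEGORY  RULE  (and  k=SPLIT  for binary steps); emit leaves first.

[0,6] S   <
  [0,5] S\NP   >
    [0,2] (S\NP)/N   >
      [0,1] "often" : ((S\NP)/N)/N
      [1,2] "the" : N
    [2,5] N   <
      [2,4] NP/PP   >
        [2,3] "chased" : (NP/PP)/(N\NP)
        [3,4] "no" : N\NP
      [4,5] "with" : N\(NP/PP)
  [5,6] "every" : S\(S\NP)

[0,1] ((S\NP)/N)/N  lex  "often"
[1,2] N  lex  "the"
[0,2] (S\NP)/N  >  k=1
[2,3] (NP/PP)/(N\NP)  lex  "chased"
[3,4] N\NP  lex  "no"
[2,4] NP/PP  >  k=3
[4,5] N\(NP/PP)  lex  "with"
[2,5] N  <  k=4
[0,5] S\NP  >  k=2
[5,6] S\(S\NP)  lex  "every"
[0,6] S  <  k=5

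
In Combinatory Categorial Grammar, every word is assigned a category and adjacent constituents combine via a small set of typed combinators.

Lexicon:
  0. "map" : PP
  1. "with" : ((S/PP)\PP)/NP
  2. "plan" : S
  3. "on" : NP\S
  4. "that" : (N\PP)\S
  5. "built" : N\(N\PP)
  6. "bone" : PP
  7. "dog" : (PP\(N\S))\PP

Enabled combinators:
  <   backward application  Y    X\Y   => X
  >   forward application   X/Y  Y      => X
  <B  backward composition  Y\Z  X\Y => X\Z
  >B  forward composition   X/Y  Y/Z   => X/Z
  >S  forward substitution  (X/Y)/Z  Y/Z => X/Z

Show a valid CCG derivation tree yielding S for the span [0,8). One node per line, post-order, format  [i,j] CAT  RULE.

[0,8] S   >
  [0,4] S/PP   <
    [0,1] "map" : PP
    [1,4] (S/PP)\PP   >
      [1,2] "with" : ((S/PP)\PP)/NP
      [2,4] NP   <
        [2,3] "plan" : S
        [3,4] "on" : NP\S
  [4,8] PP   <
    [4,6] N\S   <B
      [4,5] "that" : (N\PP)\S
      [5,6] "built" : N\(N\PP)
    [6,8] PP\(N\S)   <
      [6,7] "bone" : PP
      [7,8] "dog" : (PP\(N\S))\PP

[0,1] PP  lex  "map"
[1,2] ((S/PP)\PP)/NP  lex  "with"
[2,3] S  lex  "plan"
[3,4] NP\S  lex  "on"
[2,4] NP  <  k=3
[1,4] (S/PP)\PP  >  k=2
[0,4] S/PP  <  k=1
[4,5] (N\PP)\S  lex  "that"
[5,6] N\(N\PP)  lex  "built"
[4,6] N\S  <B  k=5
[6,7] PP  lex  "bone"
[7,8] (PP\(N\S))\PP  lex  "dog"
[6,8] PP\(N\S)  <  k=7
[4,8] PP  <  k=6
[0,8] S  >  k=4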